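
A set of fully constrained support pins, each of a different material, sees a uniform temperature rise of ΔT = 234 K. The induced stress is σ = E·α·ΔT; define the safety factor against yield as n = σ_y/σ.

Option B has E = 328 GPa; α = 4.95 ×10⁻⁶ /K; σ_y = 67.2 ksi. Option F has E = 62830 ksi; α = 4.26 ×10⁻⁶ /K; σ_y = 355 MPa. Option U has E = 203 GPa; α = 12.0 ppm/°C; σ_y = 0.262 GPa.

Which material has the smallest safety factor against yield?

option U

With everything in SI (GPa, ×10⁻⁶/K, MPa):
  option B: E = 328.0, α = 4.95, σ_y = 463.3 → σ = 380 MPa, n = 1.22
  option F: E = 433.2, α = 4.26, σ_y = 355.0 → σ = 432 MPa, n = 0.822
  option U: E = 203.0, α = 12.0, σ_y = 262.0 → σ = 570 MPa, n = 0.460
Smallest n: option U with n = 0.460.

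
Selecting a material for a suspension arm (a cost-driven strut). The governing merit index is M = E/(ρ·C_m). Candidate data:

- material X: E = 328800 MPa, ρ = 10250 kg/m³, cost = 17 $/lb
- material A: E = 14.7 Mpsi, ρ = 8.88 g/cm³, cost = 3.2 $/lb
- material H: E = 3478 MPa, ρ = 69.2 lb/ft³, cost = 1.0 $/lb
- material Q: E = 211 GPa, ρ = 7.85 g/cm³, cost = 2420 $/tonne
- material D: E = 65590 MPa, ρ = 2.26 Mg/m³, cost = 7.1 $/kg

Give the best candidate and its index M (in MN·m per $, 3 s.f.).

In SI units:
  material X: E = 328.8 GPa, ρ = 10250 kg/m³, cost = 37.48 $/kg
  material A: E = 101.4 GPa, ρ = 8880 kg/m³, cost = 7.055 $/kg
  material H: E = 3.478 GPa, ρ = 1108 kg/m³, cost = 2.205 $/kg
  material Q: E = 211.0 GPa, ρ = 7850 kg/m³, cost = 2.420 $/kg
  material D: E = 65.59 GPa, ρ = 2260 kg/m³, cost = 7.100 $/kg
  material Q: M = 11.1 MN·m per $
  material D: M = 4.09 MN·m per $
  material A: M = 1.62 MN·m per $
  material H: M = 1.42 MN·m per $
  material X: M = 0.856 MN·m per $
Highest index: material Q.

material Q, M = 11.1 MN·m per $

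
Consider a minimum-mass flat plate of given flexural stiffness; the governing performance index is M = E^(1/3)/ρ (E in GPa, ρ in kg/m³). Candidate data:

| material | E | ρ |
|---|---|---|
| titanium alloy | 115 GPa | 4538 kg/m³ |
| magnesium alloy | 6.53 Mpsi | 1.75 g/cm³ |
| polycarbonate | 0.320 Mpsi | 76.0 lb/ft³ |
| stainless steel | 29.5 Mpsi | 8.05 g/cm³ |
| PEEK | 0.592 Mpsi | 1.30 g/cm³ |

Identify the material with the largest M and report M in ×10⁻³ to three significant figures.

In SI units:
  titanium alloy: E = 115.0 GPa, ρ = 4538 kg/m³
  magnesium alloy: E = 45.02 GPa, ρ = 1750 kg/m³
  polycarbonate: E = 2.206 GPa, ρ = 1217 kg/m³
  stainless steel: E = 203.4 GPa, ρ = 8050 kg/m³
  PEEK: E = 4.082 GPa, ρ = 1300 kg/m³
  magnesium alloy: M = 2.03×10⁻³
  PEEK: M = 1.23×10⁻³
  titanium alloy: M = 1.07×10⁻³
  polycarbonate: M = 1.07×10⁻³
  stainless steel: M = 0.731×10⁻³
Magnesium alloy ranks first.

magnesium alloy, M = 2.03×10⁻³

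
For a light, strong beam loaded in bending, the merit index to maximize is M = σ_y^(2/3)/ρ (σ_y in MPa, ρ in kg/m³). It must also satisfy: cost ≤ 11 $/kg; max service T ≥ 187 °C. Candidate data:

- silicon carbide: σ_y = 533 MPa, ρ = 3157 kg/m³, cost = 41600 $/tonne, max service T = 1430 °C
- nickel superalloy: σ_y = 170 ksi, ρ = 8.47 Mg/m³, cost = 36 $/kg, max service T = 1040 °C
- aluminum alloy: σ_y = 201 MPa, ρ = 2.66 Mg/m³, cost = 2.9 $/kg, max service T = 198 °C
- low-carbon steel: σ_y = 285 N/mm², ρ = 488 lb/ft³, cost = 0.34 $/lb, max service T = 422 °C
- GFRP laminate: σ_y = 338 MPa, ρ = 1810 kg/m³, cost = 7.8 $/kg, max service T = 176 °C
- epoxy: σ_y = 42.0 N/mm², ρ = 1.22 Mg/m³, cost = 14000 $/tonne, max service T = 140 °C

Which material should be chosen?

Screen on constraints: cost ≤ 11 $/kg; max service T ≥ 187 °C. Survivors: aluminum alloy, low-carbon steel.
Putting every candidate on a common basis:
  aluminum alloy: σ_y = 201.0 MPa, ρ = 2660 kg/m³
  low-carbon steel: σ_y = 285.0 MPa, ρ = 7817 kg/m³
  aluminum alloy: M = 12.9×10⁻³
  low-carbon steel: M = 5.54×10⁻³
Aluminum alloy has the largest M.

aluminum alloy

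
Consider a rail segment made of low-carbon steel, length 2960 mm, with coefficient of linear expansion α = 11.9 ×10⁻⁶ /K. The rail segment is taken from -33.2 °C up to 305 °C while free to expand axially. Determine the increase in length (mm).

11.9 mm

ΔT = 305 − (-33.2) = 338.2 K.
ΔL = α·L₀·ΔT = 11.9×10⁻⁶ × 2960 mm × 338.2 K = 11.9 mm.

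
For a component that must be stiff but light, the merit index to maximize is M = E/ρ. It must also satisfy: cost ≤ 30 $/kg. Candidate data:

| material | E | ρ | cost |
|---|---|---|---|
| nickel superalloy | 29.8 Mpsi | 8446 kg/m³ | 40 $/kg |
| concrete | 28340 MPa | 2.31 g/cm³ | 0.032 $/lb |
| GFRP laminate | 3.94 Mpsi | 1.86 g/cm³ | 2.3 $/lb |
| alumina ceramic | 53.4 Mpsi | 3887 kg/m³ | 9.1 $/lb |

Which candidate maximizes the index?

alumina ceramic

Screen on constraints: cost ≤ 30 $/kg. Survivors: concrete, GFRP laminate, alumina ceramic.
Normalizing units and computing the index:
  concrete: E = 28.34 GPa, ρ = 2310 kg/m³
  GFRP laminate: E = 27.17 GPa, ρ = 1860 kg/m³
  alumina ceramic: E = 368.2 GPa, ρ = 3887 kg/m³
  alumina ceramic: M = 94.7 MN·m/kg
  GFRP laminate: M = 14.6 MN·m/kg
  concrete: M = 12.3 MN·m/kg
Alumina ceramic ranks first.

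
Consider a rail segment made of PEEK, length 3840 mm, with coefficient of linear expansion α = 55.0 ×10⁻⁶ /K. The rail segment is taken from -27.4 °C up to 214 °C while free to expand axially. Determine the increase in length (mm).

ΔT = 214 − (-27.4) = 241.4 K.
ΔL = α·L₀·ΔT = 55.0×10⁻⁶ × 3840 mm × 241.4 K = 51.0 mm.

51.0 mm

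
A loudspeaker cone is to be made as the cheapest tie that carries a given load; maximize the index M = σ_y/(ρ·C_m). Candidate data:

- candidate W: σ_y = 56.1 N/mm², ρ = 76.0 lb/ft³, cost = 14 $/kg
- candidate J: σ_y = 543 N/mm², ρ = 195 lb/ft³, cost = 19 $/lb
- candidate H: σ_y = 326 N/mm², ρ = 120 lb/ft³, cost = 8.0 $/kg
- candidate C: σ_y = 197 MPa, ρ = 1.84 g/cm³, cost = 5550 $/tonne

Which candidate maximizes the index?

After converting to SI:
  candidate W: σ_y = 56.10 MPa, ρ = 1217 kg/m³, cost = 14.00 $/kg
  candidate J: σ_y = 543.0 MPa, ρ = 3124 kg/m³, cost = 41.89 $/kg
  candidate H: σ_y = 326.0 MPa, ρ = 1922 kg/m³, cost = 8.000 $/kg
  candidate C: σ_y = 197.0 MPa, ρ = 1840 kg/m³, cost = 5.550 $/kg
  candidate H: M = 21.2 kN·m per $
  candidate C: M = 19.3 kN·m per $
  candidate J: M = 4.15 kN·m per $
  candidate W: M = 3.29 kN·m per $
Highest index: candidate H.

candidate H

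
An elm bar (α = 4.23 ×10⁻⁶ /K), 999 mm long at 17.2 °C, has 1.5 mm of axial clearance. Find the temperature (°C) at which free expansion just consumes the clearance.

α·L₀·ΔT = 1.5 mm ⇒ ΔT = 1.5 / (4.23×10⁻⁶ × 999.0) = 355.0 K.
T = 17.2 + 355.0 = 372.2 °C.

372 °C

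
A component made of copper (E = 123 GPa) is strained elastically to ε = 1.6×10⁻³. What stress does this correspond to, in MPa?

σ = E·ε = 123000 MPa × 1.6×10⁻³ = 197 MPa.

197 MPa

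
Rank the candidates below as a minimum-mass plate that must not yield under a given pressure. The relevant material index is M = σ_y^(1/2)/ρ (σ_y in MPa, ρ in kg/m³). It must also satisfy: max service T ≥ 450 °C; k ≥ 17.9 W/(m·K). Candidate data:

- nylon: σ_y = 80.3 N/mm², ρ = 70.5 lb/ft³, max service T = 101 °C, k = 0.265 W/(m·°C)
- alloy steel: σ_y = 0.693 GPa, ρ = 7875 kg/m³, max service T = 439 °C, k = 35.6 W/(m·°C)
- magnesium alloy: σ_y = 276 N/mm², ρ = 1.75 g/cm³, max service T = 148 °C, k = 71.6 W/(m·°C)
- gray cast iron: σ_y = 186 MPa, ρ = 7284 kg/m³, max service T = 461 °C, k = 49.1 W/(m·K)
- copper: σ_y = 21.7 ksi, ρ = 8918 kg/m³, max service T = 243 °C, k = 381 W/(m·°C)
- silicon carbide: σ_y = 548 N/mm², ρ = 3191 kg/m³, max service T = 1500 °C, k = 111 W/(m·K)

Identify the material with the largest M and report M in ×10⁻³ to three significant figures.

Screen on constraints: max service T ≥ 450 °C; k ≥ 17.9 W/(m·K). Survivors: gray cast iron, silicon carbide.
After converting to SI:
  gray cast iron: σ_y = 186.0 MPa, ρ = 7284 kg/m³
  silicon carbide: σ_y = 548.0 MPa, ρ = 3191 kg/m³
  silicon carbide: M = 7.34×10⁻³
  gray cast iron: M = 1.87×10⁻³
The maximum is for silicon carbide.

silicon carbide, M = 7.34×10⁻³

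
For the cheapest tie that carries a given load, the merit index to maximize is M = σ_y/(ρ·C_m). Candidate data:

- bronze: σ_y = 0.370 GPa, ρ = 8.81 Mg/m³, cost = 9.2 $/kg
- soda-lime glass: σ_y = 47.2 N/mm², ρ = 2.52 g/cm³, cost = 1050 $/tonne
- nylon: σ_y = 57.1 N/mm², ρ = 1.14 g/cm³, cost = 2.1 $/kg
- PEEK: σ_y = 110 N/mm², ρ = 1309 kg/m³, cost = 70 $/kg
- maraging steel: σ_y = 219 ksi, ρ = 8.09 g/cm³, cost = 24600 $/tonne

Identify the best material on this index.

nylon

Putting every candidate on a common basis:
  bronze: σ_y = 370.0 MPa, ρ = 8810 kg/m³, cost = 9.200 $/kg
  soda-lime glass: σ_y = 47.20 MPa, ρ = 2520 kg/m³, cost = 1.050 $/kg
  nylon: σ_y = 57.10 MPa, ρ = 1140 kg/m³, cost = 2.100 $/kg
  PEEK: σ_y = 110.0 MPa, ρ = 1309 kg/m³, cost = 70.00 $/kg
  maraging steel: σ_y = 1510 MPa, ρ = 8090 kg/m³, cost = 24.60 $/kg
  nylon: M = 23.9 kN·m per $
  soda-lime glass: M = 17.8 kN·m per $
  maraging steel: M = 7.59 kN·m per $
  bronze: M = 4.56 kN·m per $
  PEEK: M = 1.20 kN·m per $
Highest index: nylon.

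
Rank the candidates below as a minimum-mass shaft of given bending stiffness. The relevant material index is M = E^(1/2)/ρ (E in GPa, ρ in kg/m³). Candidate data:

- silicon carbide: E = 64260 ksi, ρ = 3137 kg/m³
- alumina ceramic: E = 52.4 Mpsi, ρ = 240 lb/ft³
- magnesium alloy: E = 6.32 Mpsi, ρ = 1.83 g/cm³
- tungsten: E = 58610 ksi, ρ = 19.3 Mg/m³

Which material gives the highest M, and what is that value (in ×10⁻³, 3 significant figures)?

silicon carbide, M = 6.71×10⁻³

In SI units:
  silicon carbide: E = 443.1 GPa, ρ = 3137 kg/m³
  alumina ceramic: E = 361.3 GPa, ρ = 3844 kg/m³
  magnesium alloy: E = 43.57 GPa, ρ = 1830 kg/m³
  tungsten: E = 404.1 GPa, ρ = 19300 kg/m³
  silicon carbide: M = 6.71×10⁻³
  alumina ceramic: M = 4.94×10⁻³
  magnesium alloy: M = 3.61×10⁻³
  tungsten: M = 1.04×10⁻³
Highest index: silicon carbide.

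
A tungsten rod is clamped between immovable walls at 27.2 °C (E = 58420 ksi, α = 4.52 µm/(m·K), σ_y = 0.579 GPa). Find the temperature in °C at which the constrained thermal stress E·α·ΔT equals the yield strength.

E = 58420 ksi = 402.8 GPa.
σ_y = 0.579 GPa = 579.0 MPa.
E·α·ΔT = 579.0 MPa ⇒ ΔT = 579.0 / (402.8×10³ × 4.52×10⁻⁶) = 318.0 K.
T = 27.2 + 318.0 = 345.2 °C.

345 °C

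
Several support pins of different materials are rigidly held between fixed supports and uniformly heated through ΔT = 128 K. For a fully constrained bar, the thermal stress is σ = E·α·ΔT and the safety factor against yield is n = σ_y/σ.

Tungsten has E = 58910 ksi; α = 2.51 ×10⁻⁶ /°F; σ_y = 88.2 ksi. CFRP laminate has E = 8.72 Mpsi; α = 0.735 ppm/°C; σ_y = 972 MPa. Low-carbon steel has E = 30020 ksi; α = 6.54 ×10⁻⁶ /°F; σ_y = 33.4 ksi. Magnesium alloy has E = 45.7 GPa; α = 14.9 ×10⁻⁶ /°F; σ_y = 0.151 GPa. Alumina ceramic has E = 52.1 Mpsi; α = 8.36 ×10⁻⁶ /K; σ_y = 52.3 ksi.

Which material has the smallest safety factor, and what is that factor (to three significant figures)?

Converting E to GPa, α to ×10⁻⁶/K, σ_y to MPa, then σ and n for each:
  tungsten: E = 406.2, α = 4.52, σ_y = 608.1 → σ = 235 MPa, n = 2.59
  CFRP laminate: E = 60.12, α = 0.735, σ_y = 972.0 → σ = 5.66 MPa, n = 172
  low-carbon steel: E = 207.0, α = 11.8, σ_y = 230.3 → σ = 312 MPa, n = 0.738
  magnesium alloy: E = 45.70, α = 26.8, σ_y = 151.0 → σ = 157 MPa, n = 0.962
  alumina ceramic: E = 359.2, α = 8.36, σ_y = 360.6 → σ = 384 MPa, n = 0.938
Smallest n: low-carbon steel with n = 0.738.

low-carbon steel, n = 0.738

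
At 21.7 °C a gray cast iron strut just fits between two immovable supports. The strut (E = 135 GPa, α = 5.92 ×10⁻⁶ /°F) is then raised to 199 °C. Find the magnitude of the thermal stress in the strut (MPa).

255 MPa

α = 5.92×10⁻⁶/°F × 9/5 = 10.7×10⁻⁶/K.
ΔT = 177.3 K. Constrained thermal stress σ = E·α·ΔT = 135.0×10³ MPa × 10.7×10⁻⁶ × 177.3 = 255 MPa (compressive).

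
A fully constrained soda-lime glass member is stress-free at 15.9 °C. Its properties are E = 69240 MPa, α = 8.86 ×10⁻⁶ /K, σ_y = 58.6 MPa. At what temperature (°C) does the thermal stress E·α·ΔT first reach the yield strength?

E = 69240 MPa = 69.24 GPa.
E·α·ΔT = 58.60 MPa ⇒ ΔT = 58.60 / (69.24×10³ × 8.86×10⁻⁶) = 95.52 K.
T = 15.9 + 95.52 = 111.4 °C.

111 °C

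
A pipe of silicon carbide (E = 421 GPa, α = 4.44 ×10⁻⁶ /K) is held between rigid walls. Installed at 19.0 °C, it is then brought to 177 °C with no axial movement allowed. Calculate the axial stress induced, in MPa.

ΔT = 158.0 K. Constrained thermal stress σ = E·α·ΔT = 421.0×10³ MPa × 4.44×10⁻⁶ × 158.0 = 295 MPa (compressive).

295 MPa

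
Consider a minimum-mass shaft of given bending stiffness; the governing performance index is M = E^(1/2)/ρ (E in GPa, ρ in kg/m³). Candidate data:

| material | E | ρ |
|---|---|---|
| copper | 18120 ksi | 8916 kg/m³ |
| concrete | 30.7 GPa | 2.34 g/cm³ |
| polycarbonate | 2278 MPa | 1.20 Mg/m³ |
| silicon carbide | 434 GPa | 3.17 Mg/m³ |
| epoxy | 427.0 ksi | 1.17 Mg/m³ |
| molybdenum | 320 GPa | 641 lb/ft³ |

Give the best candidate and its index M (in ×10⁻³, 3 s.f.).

Normalizing units and computing the index:
  copper: E = 124.9 GPa, ρ = 8916 kg/m³
  concrete: E = 30.70 GPa, ρ = 2340 kg/m³
  polycarbonate: E = 2.278 GPa, ρ = 1200 kg/m³
  silicon carbide: E = 434.0 GPa, ρ = 3170 kg/m³
  epoxy: E = 2.944 GPa, ρ = 1170 kg/m³
  molybdenum: E = 320.0 GPa, ρ = 10270 kg/m³
  silicon carbide: M = 6.57×10⁻³
  concrete: M = 2.37×10⁻³
  molybdenum: M = 1.74×10⁻³
  epoxy: M = 1.47×10⁻³
  polycarbonate: M = 1.26×10⁻³
  copper: M = 1.25×10⁻³
Silicon carbide ranks first.

silicon carbide, M = 6.57×10⁻³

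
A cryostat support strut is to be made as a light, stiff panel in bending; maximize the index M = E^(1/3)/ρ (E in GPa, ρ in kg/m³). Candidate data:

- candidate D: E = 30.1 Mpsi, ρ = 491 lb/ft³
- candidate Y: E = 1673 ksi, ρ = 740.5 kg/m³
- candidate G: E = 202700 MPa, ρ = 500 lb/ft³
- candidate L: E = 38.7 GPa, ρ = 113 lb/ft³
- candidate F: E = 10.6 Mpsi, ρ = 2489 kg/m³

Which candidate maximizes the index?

candidate Y

Normalizing units and computing the index:
  candidate D: E = 207.5 GPa, ρ = 7865 kg/m³
  candidate Y: E = 11.53 GPa, ρ = 740.5 kg/m³
  candidate G: E = 202.7 GPa, ρ = 8009 kg/m³
  candidate L: E = 38.70 GPa, ρ = 1810 kg/m³
  candidate F: E = 73.08 GPa, ρ = 2489 kg/m³
  candidate Y: M = 3.05×10⁻³
  candidate L: M = 1.87×10⁻³
  candidate F: M = 1.68×10⁻³
  candidate D: M = 0.753×10⁻³
  candidate G: M = 0.733×10⁻³
Highest index: candidate Y.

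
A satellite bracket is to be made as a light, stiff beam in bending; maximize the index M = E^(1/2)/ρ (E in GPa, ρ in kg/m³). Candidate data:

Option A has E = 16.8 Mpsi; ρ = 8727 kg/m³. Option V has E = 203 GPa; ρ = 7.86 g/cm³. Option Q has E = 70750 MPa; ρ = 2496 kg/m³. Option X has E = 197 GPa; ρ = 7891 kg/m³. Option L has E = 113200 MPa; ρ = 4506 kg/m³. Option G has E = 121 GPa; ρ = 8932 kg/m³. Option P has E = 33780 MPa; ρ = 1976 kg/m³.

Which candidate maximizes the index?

After converting to SI:
  option A: E = 115.8 GPa, ρ = 8727 kg/m³
  option V: E = 203.0 GPa, ρ = 7860 kg/m³
  option Q: E = 70.75 GPa, ρ = 2496 kg/m³
  option X: E = 197.0 GPa, ρ = 7891 kg/m³
  option L: E = 113.2 GPa, ρ = 4506 kg/m³
  option G: E = 121.0 GPa, ρ = 8932 kg/m³
  option P: E = 33.78 GPa, ρ = 1976 kg/m³
  option Q: M = 3.37×10⁻³
  option P: M = 2.94×10⁻³
  option L: M = 2.36×10⁻³
  option V: M = 1.81×10⁻³
  option X: M = 1.78×10⁻³
  option A: M = 1.23×10⁻³
  option G: M = 1.23×10⁻³
The maximum is for option Q.

option Q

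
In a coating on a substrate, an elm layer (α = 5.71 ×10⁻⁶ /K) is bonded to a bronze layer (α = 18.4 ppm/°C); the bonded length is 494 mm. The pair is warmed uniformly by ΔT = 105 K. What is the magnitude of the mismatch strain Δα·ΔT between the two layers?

1.33×10⁻³

Δα = |5.71 − 18.4|×10⁻⁶/K = 12.7×10⁻⁶/K.
Mismatch strain = Δα·ΔT = 12.7×10⁻⁶ × 105.0 = 1.33×10⁻³.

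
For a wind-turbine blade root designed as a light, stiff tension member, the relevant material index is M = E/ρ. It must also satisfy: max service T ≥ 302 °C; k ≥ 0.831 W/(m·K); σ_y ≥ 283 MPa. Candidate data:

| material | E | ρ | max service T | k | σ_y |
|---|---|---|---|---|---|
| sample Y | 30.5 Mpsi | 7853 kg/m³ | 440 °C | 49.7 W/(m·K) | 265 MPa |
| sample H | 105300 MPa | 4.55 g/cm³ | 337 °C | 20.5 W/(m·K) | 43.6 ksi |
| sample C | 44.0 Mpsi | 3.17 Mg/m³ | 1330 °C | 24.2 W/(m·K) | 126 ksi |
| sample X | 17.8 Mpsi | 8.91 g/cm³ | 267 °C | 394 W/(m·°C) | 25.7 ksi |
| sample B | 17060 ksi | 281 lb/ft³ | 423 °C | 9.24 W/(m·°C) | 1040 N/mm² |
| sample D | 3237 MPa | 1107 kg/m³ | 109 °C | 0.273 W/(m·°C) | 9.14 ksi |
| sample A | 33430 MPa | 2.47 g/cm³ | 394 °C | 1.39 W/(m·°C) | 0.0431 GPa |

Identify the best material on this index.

sample C

Screen on constraints: max service T ≥ 302 °C; k ≥ 0.831 W/(m·K); σ_y ≥ 283 MPa. Survivors: sample H, sample C, sample B.
Putting every candidate on a common basis:
  sample H: E = 105.3 GPa, ρ = 4550 kg/m³
  sample C: E = 303.4 GPa, ρ = 3170 kg/m³
  sample B: E = 117.6 GPa, ρ = 4501 kg/m³
  sample C: M = 95.7 MN·m/kg
  sample B: M = 26.1 MN·m/kg
  sample H: M = 23.1 MN·m/kg
Sample C has the largest M.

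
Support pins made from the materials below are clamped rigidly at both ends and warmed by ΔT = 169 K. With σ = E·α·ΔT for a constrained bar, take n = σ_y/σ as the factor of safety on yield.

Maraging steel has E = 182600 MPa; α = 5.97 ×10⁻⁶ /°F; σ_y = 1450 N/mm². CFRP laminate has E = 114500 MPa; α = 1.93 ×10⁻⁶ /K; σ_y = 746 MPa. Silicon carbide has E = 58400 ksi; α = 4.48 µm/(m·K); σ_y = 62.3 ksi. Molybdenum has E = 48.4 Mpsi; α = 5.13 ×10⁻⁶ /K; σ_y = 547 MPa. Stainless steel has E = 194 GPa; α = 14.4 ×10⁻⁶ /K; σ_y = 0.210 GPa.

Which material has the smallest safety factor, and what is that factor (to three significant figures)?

stainless steel, n = 0.445

With everything in SI (GPa, ×10⁻⁶/K, MPa):
  maraging steel: E = 182.6, α = 10.7, σ_y = 1450 → σ = 332 MPa, n = 4.37
  CFRP laminate: E = 114.5, α = 1.93, σ_y = 746.0 → σ = 37.3 MPa, n = 20.0
  silicon carbide: E = 402.7, α = 4.48, σ_y = 429.5 → σ = 305 MPa, n = 1.41
  molybdenum: E = 333.7, α = 5.13, σ_y = 547.0 → σ = 289 MPa, n = 1.89
  stainless steel: E = 194.0, α = 14.4, σ_y = 210.0 → σ = 472 MPa, n = 0.445
Stainless steel has the lowest safety factor, n = 0.445.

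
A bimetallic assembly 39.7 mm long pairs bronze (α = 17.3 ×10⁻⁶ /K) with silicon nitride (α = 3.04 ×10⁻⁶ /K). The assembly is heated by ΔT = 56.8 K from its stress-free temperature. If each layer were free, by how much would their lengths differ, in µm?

Δα = |17.3 − 3.04|×10⁻⁶/K = 14.3×10⁻⁶/K.
ΔL_mismatch = Δα·L·ΔT = 14.3×10⁻⁶ × 39.7 mm × 56.8 K = 32.2 µm.

32.2 µm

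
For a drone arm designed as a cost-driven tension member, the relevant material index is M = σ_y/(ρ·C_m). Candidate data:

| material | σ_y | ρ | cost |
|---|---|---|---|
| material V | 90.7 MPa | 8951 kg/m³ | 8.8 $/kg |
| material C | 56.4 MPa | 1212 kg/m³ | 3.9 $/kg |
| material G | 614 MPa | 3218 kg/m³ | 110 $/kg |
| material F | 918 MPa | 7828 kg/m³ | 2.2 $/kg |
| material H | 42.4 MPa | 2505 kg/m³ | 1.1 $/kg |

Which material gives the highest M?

Per-candidate index values:
  material F: M = 53.3 kN·m per $
  material H: M = 15.4 kN·m per $
  material C: M = 11.9 kN·m per $
  material G: M = 1.73 kN·m per $
  material V: M = 1.15 kN·m per $
Material F has the largest M.

material F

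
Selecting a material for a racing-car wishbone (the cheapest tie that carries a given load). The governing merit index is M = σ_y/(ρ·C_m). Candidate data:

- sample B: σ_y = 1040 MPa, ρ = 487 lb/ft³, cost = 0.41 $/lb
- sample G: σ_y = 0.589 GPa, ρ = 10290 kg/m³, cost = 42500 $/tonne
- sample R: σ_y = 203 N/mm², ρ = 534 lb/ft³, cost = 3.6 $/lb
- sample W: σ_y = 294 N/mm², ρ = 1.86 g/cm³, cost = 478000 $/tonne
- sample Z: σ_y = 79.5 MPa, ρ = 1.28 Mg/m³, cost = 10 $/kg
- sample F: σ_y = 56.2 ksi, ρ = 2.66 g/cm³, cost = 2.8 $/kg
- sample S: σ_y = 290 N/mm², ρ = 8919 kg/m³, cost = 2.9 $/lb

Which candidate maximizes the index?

sample B

Normalizing units and computing the index:
  sample B: σ_y = 1040 MPa, ρ = 7801 kg/m³, cost = 0.9039 $/kg
  sample G: σ_y = 589.0 MPa, ρ = 10290 kg/m³, cost = 42.50 $/kg
  sample R: σ_y = 203.0 MPa, ρ = 8554 kg/m³, cost = 7.937 $/kg
  sample W: σ_y = 294.0 MPa, ρ = 1860 kg/m³, cost = 478.0 $/kg
  sample Z: σ_y = 79.50 MPa, ρ = 1280 kg/m³, cost = 10.00 $/kg
  sample F: σ_y = 387.5 MPa, ρ = 2660 kg/m³, cost = 2.800 $/kg
  sample S: σ_y = 290.0 MPa, ρ = 8919 kg/m³, cost = 6.393 $/kg
  sample B: M = 147 kN·m per $
  sample F: M = 52.0 kN·m per $
  sample Z: M = 6.21 kN·m per $
  sample S: M = 5.09 kN·m per $
  sample R: M = 2.99 kN·m per $
  sample G: M = 1.35 kN·m per $
  sample W: M = 0.331 kN·m per $
Sample B has the largest M.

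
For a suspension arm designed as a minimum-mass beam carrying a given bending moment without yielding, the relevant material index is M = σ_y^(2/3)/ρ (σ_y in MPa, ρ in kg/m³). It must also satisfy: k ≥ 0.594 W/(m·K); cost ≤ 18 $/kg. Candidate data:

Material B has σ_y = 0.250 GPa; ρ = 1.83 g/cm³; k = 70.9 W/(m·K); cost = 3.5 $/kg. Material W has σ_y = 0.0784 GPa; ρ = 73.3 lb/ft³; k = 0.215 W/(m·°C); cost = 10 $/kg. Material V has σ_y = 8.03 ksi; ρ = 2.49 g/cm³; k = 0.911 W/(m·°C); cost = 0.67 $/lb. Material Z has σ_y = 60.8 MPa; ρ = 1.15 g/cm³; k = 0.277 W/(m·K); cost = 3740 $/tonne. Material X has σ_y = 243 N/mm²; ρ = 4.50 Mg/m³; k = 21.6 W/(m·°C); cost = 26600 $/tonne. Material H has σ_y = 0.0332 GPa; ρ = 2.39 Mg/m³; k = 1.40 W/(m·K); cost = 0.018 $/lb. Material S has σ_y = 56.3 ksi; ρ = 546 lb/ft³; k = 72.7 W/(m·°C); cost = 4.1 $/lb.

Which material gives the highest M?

Screen on constraints: k ≥ 0.594 W/(m·K); cost ≤ 18 $/kg. Survivors: material B, material V, material H, material S.
Putting every candidate on a common basis:
  material B: σ_y = 250.0 MPa, ρ = 1830 kg/m³
  material V: σ_y = 55.36 MPa, ρ = 2490 kg/m³
  material H: σ_y = 33.20 MPa, ρ = 2390 kg/m³
  material S: σ_y = 388.2 MPa, ρ = 8746 kg/m³
  material B: M = 21.7×10⁻³
  material S: M = 6.08×10⁻³
  material V: M = 5.83×10⁻³
  material H: M = 4.32×10⁻³
The maximum is for material B.

material B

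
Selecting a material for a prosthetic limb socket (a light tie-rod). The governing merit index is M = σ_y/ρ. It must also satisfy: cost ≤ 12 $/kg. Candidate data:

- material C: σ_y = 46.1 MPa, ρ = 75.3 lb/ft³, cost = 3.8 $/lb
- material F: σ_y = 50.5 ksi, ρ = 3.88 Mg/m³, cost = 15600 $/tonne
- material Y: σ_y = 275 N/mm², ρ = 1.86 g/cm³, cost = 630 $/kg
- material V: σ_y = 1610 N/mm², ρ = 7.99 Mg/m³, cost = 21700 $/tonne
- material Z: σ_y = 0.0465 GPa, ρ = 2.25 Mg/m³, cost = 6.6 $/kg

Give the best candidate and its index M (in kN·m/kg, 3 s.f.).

material C, M = 38.2 kN·m/kg

Screen on constraints: cost ≤ 12 $/kg. Survivors: material C, material Z.
Normalizing units and computing the index:
  material C: σ_y = 46.10 MPa, ρ = 1206 kg/m³
  material Z: σ_y = 46.50 MPa, ρ = 2250 kg/m³
  material C: M = 38.2 kN·m/kg
  material Z: M = 20.7 kN·m/kg
Material C has the largest M.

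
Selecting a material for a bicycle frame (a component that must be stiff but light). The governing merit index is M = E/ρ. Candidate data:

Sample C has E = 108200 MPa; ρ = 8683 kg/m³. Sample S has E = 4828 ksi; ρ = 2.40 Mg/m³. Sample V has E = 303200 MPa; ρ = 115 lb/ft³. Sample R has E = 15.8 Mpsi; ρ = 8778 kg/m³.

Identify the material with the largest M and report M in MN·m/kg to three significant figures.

After converting to SI:
  sample C: E = 108.2 GPa, ρ = 8683 kg/m³
  sample S: E = 33.29 GPa, ρ = 2400 kg/m³
  sample V: E = 303.2 GPa, ρ = 1842 kg/m³
  sample R: E = 108.9 GPa, ρ = 8778 kg/m³
  sample V: M = 165 MN·m/kg
  sample S: M = 13.9 MN·m/kg
  sample C: M = 12.5 MN·m/kg
  sample R: M = 12.4 MN·m/kg
Sample V ranks first.

sample V, M = 165 MN·m/kg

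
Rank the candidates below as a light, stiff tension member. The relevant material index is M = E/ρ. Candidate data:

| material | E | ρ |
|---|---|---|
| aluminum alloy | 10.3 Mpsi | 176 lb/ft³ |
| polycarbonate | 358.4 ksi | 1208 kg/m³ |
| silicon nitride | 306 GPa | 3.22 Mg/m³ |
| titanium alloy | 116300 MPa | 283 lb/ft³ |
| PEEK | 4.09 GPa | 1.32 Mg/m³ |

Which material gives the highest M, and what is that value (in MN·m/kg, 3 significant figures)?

silicon nitride, M = 95.0 MN·m/kg

Putting every candidate on a common basis:
  aluminum alloy: E = 71.02 GPa, ρ = 2819 kg/m³
  polycarbonate: E = 2.471 GPa, ρ = 1208 kg/m³
  silicon nitride: E = 306.0 GPa, ρ = 3220 kg/m³
  titanium alloy: E = 116.3 GPa, ρ = 4533 kg/m³
  PEEK: E = 4.090 GPa, ρ = 1320 kg/m³
  silicon nitride: M = 95.0 MN·m/kg
  titanium alloy: M = 25.7 MN·m/kg
  aluminum alloy: M = 25.2 MN·m/kg
  PEEK: M = 3.10 MN·m/kg
  polycarbonate: M = 2.05 MN·m/kg
The maximum is for silicon nitride.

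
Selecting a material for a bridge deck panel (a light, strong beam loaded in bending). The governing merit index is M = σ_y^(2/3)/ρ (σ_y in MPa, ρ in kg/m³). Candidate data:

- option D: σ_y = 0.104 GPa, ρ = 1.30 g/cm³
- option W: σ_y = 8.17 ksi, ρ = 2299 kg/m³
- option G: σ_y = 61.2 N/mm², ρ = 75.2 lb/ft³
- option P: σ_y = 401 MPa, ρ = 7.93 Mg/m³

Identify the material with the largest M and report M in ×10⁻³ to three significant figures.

option D, M = 17.0×10⁻³

Putting every candidate on a common basis:
  option D: σ_y = 104.0 MPa, ρ = 1300 kg/m³
  option W: σ_y = 56.33 MPa, ρ = 2299 kg/m³
  option G: σ_y = 61.20 MPa, ρ = 1205 kg/m³
  option P: σ_y = 401.0 MPa, ρ = 7930 kg/m³
  option D: M = 17.0×10⁻³
  option G: M = 12.9×10⁻³
  option P: M = 6.86×10⁻³
  option W: M = 6.39×10⁻³
Option D ranks first.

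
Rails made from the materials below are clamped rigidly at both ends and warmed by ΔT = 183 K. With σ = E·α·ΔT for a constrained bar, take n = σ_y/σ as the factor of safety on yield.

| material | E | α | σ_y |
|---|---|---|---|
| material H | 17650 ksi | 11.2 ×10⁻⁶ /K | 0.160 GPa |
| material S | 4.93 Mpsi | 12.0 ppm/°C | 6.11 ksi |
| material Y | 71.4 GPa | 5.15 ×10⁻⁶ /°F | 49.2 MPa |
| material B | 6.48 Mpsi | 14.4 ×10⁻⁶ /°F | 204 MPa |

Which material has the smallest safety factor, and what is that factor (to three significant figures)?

material Y, n = 0.406

Converting E to GPa, α to ×10⁻⁶/K, σ_y to MPa, then σ and n for each:
  material H: E = 121.7, α = 11.2, σ_y = 160.0 → σ = 249 MPa, n = 0.641
  material S: E = 33.99, α = 12.0, σ_y = 42.13 → σ = 74.6 MPa, n = 0.564
  material Y: E = 71.40, α = 9.27, σ_y = 49.20 → σ = 121 MPa, n = 0.406
  material B: E = 44.68, α = 25.9, σ_y = 204.0 → σ = 212 MPa, n = 0.963
Smallest n: material Y with n = 0.406.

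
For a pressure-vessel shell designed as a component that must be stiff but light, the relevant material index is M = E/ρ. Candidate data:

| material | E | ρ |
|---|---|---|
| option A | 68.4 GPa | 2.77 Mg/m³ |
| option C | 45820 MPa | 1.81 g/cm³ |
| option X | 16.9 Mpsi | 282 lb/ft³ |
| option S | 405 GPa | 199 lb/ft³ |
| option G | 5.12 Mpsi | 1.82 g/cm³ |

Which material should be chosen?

In SI units:
  option A: E = 68.40 GPa, ρ = 2770 kg/m³
  option C: E = 45.82 GPa, ρ = 1810 kg/m³
  option X: E = 116.5 GPa, ρ = 4517 kg/m³
  option S: E = 405.0 GPa, ρ = 3188 kg/m³
  option G: E = 35.30 GPa, ρ = 1820 kg/m³
  option S: M = 127 MN·m/kg
  option X: M = 25.8 MN·m/kg
  option C: M = 25.3 MN·m/kg
  option A: M = 24.7 MN·m/kg
  option G: M = 19.4 MN·m/kg
Option S has the largest M.

option S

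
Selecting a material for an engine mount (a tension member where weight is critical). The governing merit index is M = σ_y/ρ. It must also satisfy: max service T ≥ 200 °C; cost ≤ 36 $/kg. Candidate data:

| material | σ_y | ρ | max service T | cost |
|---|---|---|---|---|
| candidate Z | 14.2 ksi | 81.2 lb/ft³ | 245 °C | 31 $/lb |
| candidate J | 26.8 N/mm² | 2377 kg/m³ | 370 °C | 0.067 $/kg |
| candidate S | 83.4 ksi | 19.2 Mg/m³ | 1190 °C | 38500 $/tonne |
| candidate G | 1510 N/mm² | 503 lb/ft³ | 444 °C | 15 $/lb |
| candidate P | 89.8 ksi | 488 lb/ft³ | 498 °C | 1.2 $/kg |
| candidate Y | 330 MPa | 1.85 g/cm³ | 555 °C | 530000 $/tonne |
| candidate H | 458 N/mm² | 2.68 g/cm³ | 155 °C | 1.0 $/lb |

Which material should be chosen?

Screen on constraints: max service T ≥ 200 °C; cost ≤ 36 $/kg. Survivors: candidate J, candidate G, candidate P.
In SI units:
  candidate J: σ_y = 26.80 MPa, ρ = 2377 kg/m³
  candidate G: σ_y = 1510 MPa, ρ = 8057 kg/m³
  candidate P: σ_y = 619.1 MPa, ρ = 7817 kg/m³
  candidate G: M = 187 kN·m/kg
  candidate P: M = 79.2 kN·m/kg
  candidate J: M = 11.3 kN·m/kg
Highest index: candidate G.

candidate G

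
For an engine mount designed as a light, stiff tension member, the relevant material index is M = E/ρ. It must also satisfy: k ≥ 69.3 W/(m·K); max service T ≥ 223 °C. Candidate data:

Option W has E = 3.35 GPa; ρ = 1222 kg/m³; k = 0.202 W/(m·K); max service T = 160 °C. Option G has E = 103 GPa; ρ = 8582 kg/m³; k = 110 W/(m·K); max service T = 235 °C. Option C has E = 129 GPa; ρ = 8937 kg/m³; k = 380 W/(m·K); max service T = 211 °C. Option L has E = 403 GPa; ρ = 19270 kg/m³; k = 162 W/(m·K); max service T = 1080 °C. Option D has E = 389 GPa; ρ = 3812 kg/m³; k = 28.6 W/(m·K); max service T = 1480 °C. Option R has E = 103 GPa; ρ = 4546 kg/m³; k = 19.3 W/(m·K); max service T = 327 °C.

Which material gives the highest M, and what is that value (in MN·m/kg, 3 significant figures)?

Screen on constraints: k ≥ 69.3 W/(m·K); max service T ≥ 223 °C. Survivors: option G, option L.
Computing M directly (units already consistent):
  option L: M = 20.9 MN·m/kg
  option G: M = 12.0 MN·m/kg
Option L ranks first.

option L, M = 20.9 MN·m/kg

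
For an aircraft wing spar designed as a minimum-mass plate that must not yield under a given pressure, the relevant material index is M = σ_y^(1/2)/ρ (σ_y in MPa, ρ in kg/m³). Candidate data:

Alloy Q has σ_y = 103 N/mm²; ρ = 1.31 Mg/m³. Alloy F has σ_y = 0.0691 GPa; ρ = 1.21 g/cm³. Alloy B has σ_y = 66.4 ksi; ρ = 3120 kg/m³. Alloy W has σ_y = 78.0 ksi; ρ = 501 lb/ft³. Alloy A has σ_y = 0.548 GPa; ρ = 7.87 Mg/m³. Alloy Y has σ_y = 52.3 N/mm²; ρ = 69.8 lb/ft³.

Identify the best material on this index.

In SI units:
  alloy Q: σ_y = 103.0 MPa, ρ = 1310 kg/m³
  alloy F: σ_y = 69.10 MPa, ρ = 1210 kg/m³
  alloy B: σ_y = 457.8 MPa, ρ = 3120 kg/m³
  alloy W: σ_y = 537.8 MPa, ρ = 8025 kg/m³
  alloy A: σ_y = 548.0 MPa, ρ = 7870 kg/m³
  alloy Y: σ_y = 52.30 MPa, ρ = 1118 kg/m³
  alloy Q: M = 7.75×10⁻³
  alloy F: M = 6.87×10⁻³
  alloy B: M = 6.86×10⁻³
  alloy Y: M = 6.47×10⁻³
  alloy A: M = 2.97×10⁻³
  alloy W: M = 2.89×10⁻³
Alloy Q ranks first.

alloy Q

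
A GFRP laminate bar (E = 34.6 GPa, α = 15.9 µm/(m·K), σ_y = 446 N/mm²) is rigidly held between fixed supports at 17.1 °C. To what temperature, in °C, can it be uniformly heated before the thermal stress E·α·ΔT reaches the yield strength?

σ_y = 446 N/mm² = 446.0 MPa.
E·α·ΔT = 446.0 MPa ⇒ ΔT = 446.0 / (34.60×10³ × 15.9×10⁻⁶) = 810.7 K.
T = 17.1 + 810.7 = 827.8 °C.

828 °C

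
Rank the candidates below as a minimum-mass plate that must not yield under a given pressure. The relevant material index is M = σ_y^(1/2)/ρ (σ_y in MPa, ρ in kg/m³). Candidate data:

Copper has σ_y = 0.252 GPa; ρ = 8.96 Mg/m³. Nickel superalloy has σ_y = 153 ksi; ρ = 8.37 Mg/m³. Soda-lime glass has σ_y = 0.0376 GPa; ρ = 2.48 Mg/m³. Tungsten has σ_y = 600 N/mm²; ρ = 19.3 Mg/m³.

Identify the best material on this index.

nickel superalloy

Normalizing units and computing the index:
  copper: σ_y = 252.0 MPa, ρ = 8960 kg/m³
  nickel superalloy: σ_y = 1055 MPa, ρ = 8370 kg/m³
  soda-lime glass: σ_y = 37.60 MPa, ρ = 2480 kg/m³
  tungsten: σ_y = 600.0 MPa, ρ = 19300 kg/m³
  nickel superalloy: M = 3.88×10⁻³
  soda-lime glass: M = 2.47×10⁻³
  copper: M = 1.77×10⁻³
  tungsten: M = 1.27×10⁻³
Nickel superalloy has the largest M.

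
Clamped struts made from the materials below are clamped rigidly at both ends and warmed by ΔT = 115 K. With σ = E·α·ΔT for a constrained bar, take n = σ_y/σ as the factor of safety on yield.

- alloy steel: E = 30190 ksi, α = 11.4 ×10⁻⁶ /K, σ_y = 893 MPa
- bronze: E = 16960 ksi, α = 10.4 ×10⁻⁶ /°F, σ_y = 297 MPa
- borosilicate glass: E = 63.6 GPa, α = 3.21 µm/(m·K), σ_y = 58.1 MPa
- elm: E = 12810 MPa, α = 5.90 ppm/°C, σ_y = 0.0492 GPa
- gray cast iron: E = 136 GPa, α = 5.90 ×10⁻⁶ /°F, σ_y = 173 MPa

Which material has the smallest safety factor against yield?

In consistent units (E in GPa, α in ×10⁻⁶/K, σ_y in MPa):
  alloy steel: E = 208.2, α = 11.4, σ_y = 893.0 → σ = 273 MPa, n = 3.27
  bronze: E = 116.9, α = 18.7, σ_y = 297.0 → σ = 252 MPa, n = 1.18
  borosilicate glass: E = 63.60, α = 3.21, σ_y = 58.10 → σ = 23.5 MPa, n = 2.47
  elm: E = 12.81, α = 5.90, σ_y = 49.20 → σ = 8.69 MPa, n = 5.66
  gray cast iron: E = 136.0, α = 10.6, σ_y = 173.0 → σ = 166 MPa, n = 1.04
Gray cast iron has the lowest safety factor, n = 1.04.

gray cast iron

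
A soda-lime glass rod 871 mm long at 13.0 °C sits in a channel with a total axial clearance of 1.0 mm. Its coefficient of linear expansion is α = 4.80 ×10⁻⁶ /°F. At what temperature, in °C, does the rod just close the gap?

α = 4.80×10⁻⁶/°F × 9/5 = 8.64×10⁻⁶/K.
α·L₀·ΔT = 1.0 mm ⇒ ΔT = 1.0 / (8.64×10⁻⁶ × 871.0) = 132.9 K.
T = 13.0 + 132.9 = 145.9 °C.

146 °C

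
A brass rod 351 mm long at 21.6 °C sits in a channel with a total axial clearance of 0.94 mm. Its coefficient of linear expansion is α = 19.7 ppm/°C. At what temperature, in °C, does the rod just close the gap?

158 °C

α·L₀·ΔT = 0.94 mm ⇒ ΔT = 0.94 / (19.7×10⁻⁶ × 351.0) = 135.9 K.
T = 21.6 + 135.9 = 157.5 °C.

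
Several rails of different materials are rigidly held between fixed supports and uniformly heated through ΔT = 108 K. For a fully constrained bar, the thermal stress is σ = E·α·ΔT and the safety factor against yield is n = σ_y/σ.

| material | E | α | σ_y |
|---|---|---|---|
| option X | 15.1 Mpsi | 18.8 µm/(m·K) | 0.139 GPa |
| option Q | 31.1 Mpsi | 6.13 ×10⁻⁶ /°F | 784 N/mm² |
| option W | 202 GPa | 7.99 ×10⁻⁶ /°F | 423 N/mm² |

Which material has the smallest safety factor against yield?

With everything in SI (GPa, ×10⁻⁶/K, MPa):
  option X: E = 104.1, α = 18.8, σ_y = 139.0 → σ = 211 MPa, n = 0.658
  option Q: E = 214.4, α = 11.0, σ_y = 784.0 → σ = 256 MPa, n = 3.07
  option W: E = 202.0, α = 14.4, σ_y = 423.0 → σ = 314 MPa, n = 1.35
Smallest n: option X with n = 0.658.

option X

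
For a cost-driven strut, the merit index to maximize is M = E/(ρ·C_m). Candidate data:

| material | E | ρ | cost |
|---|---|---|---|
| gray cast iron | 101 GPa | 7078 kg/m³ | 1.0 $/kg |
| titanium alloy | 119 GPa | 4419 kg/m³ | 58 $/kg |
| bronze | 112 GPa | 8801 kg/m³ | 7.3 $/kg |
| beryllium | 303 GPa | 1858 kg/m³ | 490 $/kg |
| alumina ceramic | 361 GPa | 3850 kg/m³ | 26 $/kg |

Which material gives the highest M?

Evaluate M for each candidate:
  gray cast iron: M = 14.3 MN·m per $
  alumina ceramic: M = 3.61 MN·m per $
  bronze: M = 1.74 MN·m per $
  titanium alloy: M = 0.464 MN·m per $
  beryllium: M = 0.333 MN·m per $
Gray cast iron ranks first.

gray cast iron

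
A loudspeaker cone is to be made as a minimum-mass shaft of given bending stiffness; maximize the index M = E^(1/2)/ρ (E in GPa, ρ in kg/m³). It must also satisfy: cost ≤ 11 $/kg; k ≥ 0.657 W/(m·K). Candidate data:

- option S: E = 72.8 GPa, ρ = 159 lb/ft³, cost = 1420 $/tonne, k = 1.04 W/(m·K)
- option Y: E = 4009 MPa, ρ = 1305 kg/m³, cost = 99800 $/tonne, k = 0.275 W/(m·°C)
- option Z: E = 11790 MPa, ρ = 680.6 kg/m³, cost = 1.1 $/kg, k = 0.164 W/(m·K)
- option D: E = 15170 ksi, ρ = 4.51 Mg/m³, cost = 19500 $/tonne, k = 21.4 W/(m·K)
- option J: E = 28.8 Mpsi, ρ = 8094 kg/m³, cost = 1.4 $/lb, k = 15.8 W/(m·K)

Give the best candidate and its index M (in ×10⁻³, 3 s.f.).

option S, M = 3.35×10⁻³

Screen on constraints: cost ≤ 11 $/kg; k ≥ 0.657 W/(m·K). Survivors: option S, option J.
Normalizing units and computing the index:
  option S: E = 72.80 GPa, ρ = 2547 kg/m³
  option J: E = 198.6 GPa, ρ = 8094 kg/m³
  option S: M = 3.35×10⁻³
  option J: M = 1.74×10⁻³
Option S ranks first.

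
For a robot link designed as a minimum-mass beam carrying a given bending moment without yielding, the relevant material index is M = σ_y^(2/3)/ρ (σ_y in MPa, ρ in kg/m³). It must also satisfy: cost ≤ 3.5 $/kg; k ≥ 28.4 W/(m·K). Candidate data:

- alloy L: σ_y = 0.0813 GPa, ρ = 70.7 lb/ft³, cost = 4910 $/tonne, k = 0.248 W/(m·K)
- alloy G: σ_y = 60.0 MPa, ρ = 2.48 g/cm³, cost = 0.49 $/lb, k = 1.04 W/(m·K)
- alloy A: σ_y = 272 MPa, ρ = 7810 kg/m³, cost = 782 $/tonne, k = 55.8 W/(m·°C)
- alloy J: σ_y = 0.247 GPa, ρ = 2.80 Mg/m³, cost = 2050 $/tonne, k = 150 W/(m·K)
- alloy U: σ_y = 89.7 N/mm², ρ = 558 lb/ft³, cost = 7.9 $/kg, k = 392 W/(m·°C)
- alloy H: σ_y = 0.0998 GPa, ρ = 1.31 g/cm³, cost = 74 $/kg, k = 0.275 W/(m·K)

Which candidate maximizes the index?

alloy J

Screen on constraints: cost ≤ 3.5 $/kg; k ≥ 28.4 W/(m·K). Survivors: alloy A, alloy J.
Convert each candidate to consistent units, then evaluate M:
  alloy A: σ_y = 272.0 MPa, ρ = 7810 kg/m³
  alloy J: σ_y = 247.0 MPa, ρ = 2800 kg/m³
  alloy J: M = 14.1×10⁻³
  alloy A: M = 5.38×10⁻³
Alloy J ranks first.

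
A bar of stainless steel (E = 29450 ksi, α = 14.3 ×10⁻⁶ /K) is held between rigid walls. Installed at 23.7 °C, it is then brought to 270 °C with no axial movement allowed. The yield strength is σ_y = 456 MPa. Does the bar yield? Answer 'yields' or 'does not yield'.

yields

E = 29450 ksi = 203.1 GPa.
ΔT = 246.3 K. Constrained thermal stress σ = E·α·ΔT = 203.1×10³ MPa × 14.3×10⁻⁶ × 246.3 = 715 MPa (compressive).
Compare to σ_y = 456 MPa: σ ≥ σ_y, so it yields.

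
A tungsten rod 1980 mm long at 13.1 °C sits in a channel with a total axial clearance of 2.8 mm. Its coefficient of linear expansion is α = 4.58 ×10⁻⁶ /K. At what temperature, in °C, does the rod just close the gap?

α·L₀·ΔT = 2.8 mm ⇒ ΔT = 2.8 / (4.58×10⁻⁶ × 1980.0) = 308.8 K.
T = 13.1 + 308.8 = 321.9 °C.

322 °C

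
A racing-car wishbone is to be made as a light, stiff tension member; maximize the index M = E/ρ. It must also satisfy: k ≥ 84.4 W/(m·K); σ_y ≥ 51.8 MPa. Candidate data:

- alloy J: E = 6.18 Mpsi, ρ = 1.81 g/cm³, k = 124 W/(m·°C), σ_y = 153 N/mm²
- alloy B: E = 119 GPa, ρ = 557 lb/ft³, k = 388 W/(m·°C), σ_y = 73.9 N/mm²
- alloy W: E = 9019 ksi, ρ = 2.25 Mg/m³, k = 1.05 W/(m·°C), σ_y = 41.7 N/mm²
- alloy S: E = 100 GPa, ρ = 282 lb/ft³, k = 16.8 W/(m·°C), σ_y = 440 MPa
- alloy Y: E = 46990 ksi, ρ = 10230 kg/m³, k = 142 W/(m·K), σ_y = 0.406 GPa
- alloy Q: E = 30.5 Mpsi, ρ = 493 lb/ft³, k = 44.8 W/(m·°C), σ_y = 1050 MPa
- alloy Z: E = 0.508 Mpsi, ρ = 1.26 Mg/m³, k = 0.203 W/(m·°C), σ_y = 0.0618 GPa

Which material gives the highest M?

alloy Y

Screen on constraints: k ≥ 84.4 W/(m·K); σ_y ≥ 51.8 MPa. Survivors: alloy J, alloy B, alloy Y.
After converting to SI:
  alloy J: E = 42.61 GPa, ρ = 1810 kg/m³
  alloy B: E = 119.0 GPa, ρ = 8922 kg/m³
  alloy Y: E = 324.0 GPa, ρ = 10230 kg/m³
  alloy Y: M = 31.7 MN·m/kg
  alloy J: M = 23.5 MN·m/kg
  alloy B: M = 13.3 MN·m/kg
Alloy Y has the largest M.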